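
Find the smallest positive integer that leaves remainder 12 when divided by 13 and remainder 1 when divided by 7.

64

x ≡ 1 (mod 7) gives x ∈ {1, 8, 15, 22, 29, 36, 43, 50, …}.
The first of these with x mod 13 = 12 is 64.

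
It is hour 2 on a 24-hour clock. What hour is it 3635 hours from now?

13

3635 − 151·24 = 11, so 3635 ≡ 11 (mod 24).
(2 + 11) mod 24 = 13.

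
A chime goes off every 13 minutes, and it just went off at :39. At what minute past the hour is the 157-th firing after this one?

157·13 = 2041.
2041 = 34·60 + 1, so 2041 mod 60 = 1.
(39 + 1) mod 60 = 40.

40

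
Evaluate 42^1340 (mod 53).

By repeated squaring mod 53: 42^1≡42, 42^2≡15, 42^4≡13, 42^8≡10, 42^16≡47, 42^32≡36, 42^64≡24, 42^128≡46, 42^256≡49, 42^512≡16, 42^1024≡44.
1340 = 4 + 8 + 16 + 32 + 256 + 1024, so 42^1340 ≡ 13·10·47·36·49·44 ≡ 42 (mod 53).

42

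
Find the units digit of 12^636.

6

The units digit of 12^n cycles with period 4: 2, 4, 8, 6, …
636 mod 4 = 0, so the last digit matches 2^4 = 6.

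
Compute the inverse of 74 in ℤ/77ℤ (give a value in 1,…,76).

74·51 = 3774 = 49·77 + 1, so 74⁻¹ ≡ 51 (mod 77).

51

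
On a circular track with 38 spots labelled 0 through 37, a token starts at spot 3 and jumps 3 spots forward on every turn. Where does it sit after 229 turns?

6

229·3 = 687.
687 − 18·38 = 3, so 687 ≡ 3 (mod 38).
(3 + 3) mod 38 = 6.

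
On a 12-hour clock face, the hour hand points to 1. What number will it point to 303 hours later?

Dividing 303 by 12 gives quotient 25 and remainder 3.
1 + 3 → 4 on a 12-hour dial.

4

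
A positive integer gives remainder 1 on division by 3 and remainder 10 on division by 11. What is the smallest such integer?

Since 11·2 ≡ 1 (mod 3), take x = 10 + 11·((1−10)·2 mod 3) = 10 + 11·0 = 10.
Check: 10 mod 3 = 1, 10 mod 11 = 10.

10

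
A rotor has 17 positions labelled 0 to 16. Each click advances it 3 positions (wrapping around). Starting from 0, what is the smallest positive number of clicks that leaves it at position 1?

6

3·6 = 18 = 1·17 + 1, so 3⁻¹ ≡ 6 (mod 17).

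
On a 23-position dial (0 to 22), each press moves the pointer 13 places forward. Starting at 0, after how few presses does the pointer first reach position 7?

The inverse of 13 mod 23 is 16 (since 13·16 = 208 ≡ 1).
So x ≡ 16·7 = 112 ≡ 20 (mod 23).
Check: 13·20 = 260 = 11·23 + 7.

20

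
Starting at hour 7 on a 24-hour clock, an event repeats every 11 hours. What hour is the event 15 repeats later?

15·11 = 165.
165 mod 24 = 21 (since 6·24 = 144).
(7 + 21) mod 24 = 4.

4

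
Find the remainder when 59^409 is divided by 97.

60

Successive squares of 59 mod 97: 59^1≡59, 59^2≡86, 59^4≡24, 59^8≡91, 59^16≡36, 59^32≡35, 59^64≡61, 59^128≡35, 59^256≡61.
409 = 1 + 8 + 16 + 128 + 256, so 59^409 ≡ 59·91·36·35·61 ≡ 60 (mod 97).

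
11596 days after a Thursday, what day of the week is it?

Monday

11596 mod 7 = 4 (since 1656·7 = 11592).
Thursday + 4 days → Monday.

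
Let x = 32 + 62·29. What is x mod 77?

59

62·29 = 1798.
1798 mod 77 = 27 (since 23·77 = 1771).
(32 + 27) mod 77 = 59.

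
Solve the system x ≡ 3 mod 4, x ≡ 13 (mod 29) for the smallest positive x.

71

x ≡ 3 (mod 4) gives x ∈ {3, 7, 11, 15, 19, 23, 27, 31, …}.
The first of these with x mod 29 = 13 is 71.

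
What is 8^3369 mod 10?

8

Last digits of 8^n: 8, 4, 2, 6 (period 4).
3369 leaves remainder 1 on division by 4, so 8^3369 ends in 8.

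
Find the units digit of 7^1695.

The units digit of 7^n cycles with period 4: 7, 9, 3, 1, …
1695 mod 4 = 3, so the last digit matches 7^3 = 3.

3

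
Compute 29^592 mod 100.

41

Successive squares of 29 mod 100: 29^1≡29, 29^2≡41, 29^4≡81, 29^8≡61, 29^16≡21, 29^32≡41, 29^64≡81, 29^128≡61, 29^256≡21, 29^512≡41.
592 = 16 + 64 + 512, so 29^592 ≡ 21·81·41 ≡ 41 (mod 100).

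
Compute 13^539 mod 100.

77

Square-and-reduce mod 100: 13^1≡13, 13^2≡69, 13^4≡61, 13^8≡21, 13^16≡41, 13^32≡81, 13^64≡61, 13^128≡21, 13^256≡41, 13^512≡81.
539 = 1 + 2 + 8 + 16 + 512, so 13^539 ≡ 13·69·21·41·81 ≡ 77 (mod 100).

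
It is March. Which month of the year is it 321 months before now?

Dividing 321 by 12 gives quotient 26 and remainder 9.
March − 9 months → June.

June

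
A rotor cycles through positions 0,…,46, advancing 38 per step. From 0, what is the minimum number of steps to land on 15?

14

The inverse of 38 mod 47 is 26 (since 38·26 = 988 ≡ 1).
So x ≡ 26·15 = 390 ≡ 14 (mod 47).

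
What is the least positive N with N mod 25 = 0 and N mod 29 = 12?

650

Since 29·19 ≡ 1 (mod 25), take x = 12 + 29·((0−12)·19 mod 25) = 12 + 29·22 = 650.
Check: 650 mod 25 = 0, 650 mod 29 = 12.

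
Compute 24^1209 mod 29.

Successive squares of 24 mod 29: 24^1≡24, 24^2≡25, 24^4≡16, 24^8≡24, 24^16≡25, 24^32≡16, 24^64≡24, 24^128≡25, 24^256≡16, 24^512≡24, 24^1024≡25.
1209 = 1 + 8 + 16 + 32 + 128 + 1024, so 24^1209 ≡ 24·24·25·16·25·25 ≡ 7 (mod 29).

7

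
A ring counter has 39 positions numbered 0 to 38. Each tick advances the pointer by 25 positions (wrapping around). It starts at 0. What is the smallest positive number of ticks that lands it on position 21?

18

25⁻¹ ≡ 25 (mod 39) because 25·25 = 625 = 16·39 + 1.
Multiplying both sides by 25: x ≡ 25·21 = 525 ≡ 18 (mod 39).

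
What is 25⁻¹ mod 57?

16

57 = 2·25 + 7
25 = 3·7 + 4
7 = 1·4 + 3
4 = 1·3 + 1
3 = 3·1 + 0
Back-substituting gives 25·16 ≡ 1 (mod 57).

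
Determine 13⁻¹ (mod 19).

13·3 = 39 = 2·19 + 1, so 13⁻¹ ≡ 3 (mod 19).

3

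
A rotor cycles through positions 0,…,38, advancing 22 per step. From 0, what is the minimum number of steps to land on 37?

22⁻¹ ≡ 16 (mod 39) because 22·16 = 352 = 9·39 + 1.
Multiplying both sides by 16: x ≡ 16·37 = 592 ≡ 7 (mod 39).
Check: 22·7 = 154 = 3·39 + 37.

7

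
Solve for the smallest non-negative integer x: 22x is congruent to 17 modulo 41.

22⁻¹ ≡ 28 (mod 41) because 22·28 = 616 = 15·41 + 1.
So x ≡ 28·17 = 476 ≡ 25 (mod 41).

25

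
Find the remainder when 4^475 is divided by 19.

Square-and-reduce mod 19: 4^1≡4, 4^2≡16, 4^4≡9, 4^8≡5, 4^16≡6, 4^32≡17, 4^64≡4, 4^128≡16, 4^256≡9.
475 = 1 + 2 + 8 + 16 + 64 + 128 + 256, so 4^475 ≡ 4·16·5·6·4·16·9 ≡ 6 (mod 19).

6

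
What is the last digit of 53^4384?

1

Last digits of 3^n: 3, 9, 7, 1 (period 4).
4384 mod 4 = 0, so the last digit matches 3^4 = 1.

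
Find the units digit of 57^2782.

The units digit of 57^n cycles with period 4: 7, 9, 3, 1, …
2782 leaves remainder 2 on division by 4, so 57^2782 ends in 9.

9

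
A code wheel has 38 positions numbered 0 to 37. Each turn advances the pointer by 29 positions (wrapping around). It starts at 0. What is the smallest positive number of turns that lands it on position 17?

29⁻¹ ≡ 21 (mod 38) because 29·21 = 609 = 16·38 + 1.
So x ≡ 21·17 = 357 ≡ 15 (mod 38).

15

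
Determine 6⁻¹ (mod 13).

11

6·11 = 66 = 5·13 + 1, so 6⁻¹ ≡ 11 (mod 13).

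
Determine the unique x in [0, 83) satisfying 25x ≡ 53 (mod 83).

32

25⁻¹ ≡ 10 (mod 83) because 25·10 = 250 = 3·83 + 1.
So x ≡ 10·53 = 530 ≡ 32 (mod 83).
Check: 25·32 = 800 = 9·83 + 53.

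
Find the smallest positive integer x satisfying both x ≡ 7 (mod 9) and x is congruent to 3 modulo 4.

7

x ≡ 3 (mod 4) gives x ∈ {3, 7}.
The first of these with x mod 9 = 7 is 7.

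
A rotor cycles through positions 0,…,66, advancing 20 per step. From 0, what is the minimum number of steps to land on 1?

57

The inverse of 20 mod 67 is 57 (since 20·57 = 1140 ≡ 1).
So x ≡ 57·1 = 57 ≡ 57 (mod 67).
Check: 20·57 = 1140 = 17·67 + 1.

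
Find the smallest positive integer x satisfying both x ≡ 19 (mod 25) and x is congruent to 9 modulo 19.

294

x ≡ 9 (mod 19) gives x ∈ {9, 28, 47, 66, 85, 104, 123, 142, …}.
The first of these with x mod 25 = 19 is 294.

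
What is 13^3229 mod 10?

Powers of 3 mod 10 repeat with period 4: 3, 9, 7, 1.
3229 leaves remainder 1 on division by 4, so 13^3229 ends in 3.

3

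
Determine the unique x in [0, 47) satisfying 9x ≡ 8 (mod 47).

9⁻¹ ≡ 21 (mod 47) because 9·21 = 189 = 4·47 + 1.
Multiplying both sides by 21: x ≡ 21·8 = 168 ≡ 27 (mod 47).
Check: 9·27 = 243 = 5·47 + 8.

27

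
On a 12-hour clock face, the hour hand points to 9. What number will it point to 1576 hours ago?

1576 − 131·12 = 4, so 1576 ≡ 4 (mod 12).
9 − 4 → 5 on a 12-hour dial.

5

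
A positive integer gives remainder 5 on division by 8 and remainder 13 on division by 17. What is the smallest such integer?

13

x ≡ 5 (mod 8) gives x ∈ {5, 13}.
The first of these with x mod 17 = 13 is 13.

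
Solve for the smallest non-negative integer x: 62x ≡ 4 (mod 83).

The inverse of 62 mod 83 is 79 (since 62·79 = 4898 ≡ 1).
Multiplying both sides by 79: x ≡ 79·4 = 316 ≡ 67 (mod 83).

67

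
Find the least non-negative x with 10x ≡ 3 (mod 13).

The inverse of 10 mod 13 is 4 (since 10·4 = 40 ≡ 1).
Multiplying both sides by 4: x ≡ 4·3 = 12 ≡ 12 (mod 13).
Check: 10·12 = 120 = 9·13 + 3.

12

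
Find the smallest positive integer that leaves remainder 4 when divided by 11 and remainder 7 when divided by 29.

268

x ≡ 4 (mod 11) gives x ∈ {4, 15, 26, 37, 48, 59, 70, 81, …}.
The first of these with x mod 29 = 7 is 268.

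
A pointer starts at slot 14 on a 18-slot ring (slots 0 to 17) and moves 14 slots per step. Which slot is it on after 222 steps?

222·14 = 3108.
3108 mod 18 = 12 (since 172·18 = 3096).
(14 + 12) mod 18 = 8.

8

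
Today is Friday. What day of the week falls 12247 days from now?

Tuesday

Dividing 12247 by 7 gives quotient 1749 and remainder 4.
Friday + 4 days → Tuesday.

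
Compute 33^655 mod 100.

57

By repeated squaring mod 100: 33^1≡33, 33^2≡89, 33^4≡21, 33^8≡41, 33^16≡81, 33^32≡61, 33^64≡21, 33^128≡41, 33^256≡81, 33^512≡61.
655 = 1 + 2 + 4 + 8 + 128 + 512, so 33^655 ≡ 33·89·21·41·41·61 ≡ 57 (mod 100).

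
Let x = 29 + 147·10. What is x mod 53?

15

147·10 = 1470.
1470 mod 53 = 39 (since 27·53 = 1431).
(29 + 39) mod 53 = 15.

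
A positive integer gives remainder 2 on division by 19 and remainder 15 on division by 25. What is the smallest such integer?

40

Since 25·16 ≡ 1 (mod 19), take x = 15 + 25·((2−15)·16 mod 19) = 15 + 25·1 = 40.
Check: 40 mod 19 = 2, 40 mod 25 = 15.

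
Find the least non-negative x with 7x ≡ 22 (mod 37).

19

The inverse of 7 mod 37 is 16 (since 7·16 = 112 ≡ 1).
Multiplying both sides by 16: x ≡ 16·22 = 352 ≡ 19 (mod 37).
Check: 7·19 = 133 = 3·37 + 22.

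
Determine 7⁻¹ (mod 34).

5

34 = 4·7 + 6
7 = 1·6 + 1
6 = 6·1 + 0
Back-substituting gives 7·5 ≡ 1 (mod 34).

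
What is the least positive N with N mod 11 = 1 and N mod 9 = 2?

56

x ≡ 2 (mod 9) gives x ∈ {2, 11, 20, 29, 38, 47, 56}.
The first of these with x mod 11 = 1 is 56.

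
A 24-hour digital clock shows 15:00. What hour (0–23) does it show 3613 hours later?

4

3613 = 150·24 + 13, so 3613 mod 24 = 13.
(15 + 13) mod 24 = 4.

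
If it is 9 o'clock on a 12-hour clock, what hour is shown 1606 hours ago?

1606 mod 12 = 10 (since 133·12 = 1596).
9 − 10 → 11 on a 12-hour dial.

11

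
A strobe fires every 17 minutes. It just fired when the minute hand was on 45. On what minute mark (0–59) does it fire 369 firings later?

18

369·17 = 6273.
Dividing 6273 by 60 gives quotient 104 and remainder 33.
(45 + 33) mod 60 = 18.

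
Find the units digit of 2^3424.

6

Powers of 2 mod 10 repeat with period 4: 2, 4, 8, 6.
3424 leaves remainder 0 on division by 4, so 2^3424 ends in 6.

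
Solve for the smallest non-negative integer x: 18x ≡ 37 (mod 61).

18⁻¹ ≡ 17 (mod 61) because 18·17 = 306 = 5·61 + 1.
Multiplying both sides by 17: x ≡ 17·37 = 629 ≡ 19 (mod 61).
Check: 18·19 = 342 = 5·61 + 37.

19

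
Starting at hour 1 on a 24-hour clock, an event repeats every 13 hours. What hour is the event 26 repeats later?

26·13 = 338.
338 = 14·24 + 2, so 338 mod 24 = 2.
(1 + 2) mod 24 = 3.

3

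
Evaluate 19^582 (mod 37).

By repeated squaring mod 37: 19^1≡19, 19^2≡28, 19^4≡7, 19^8≡12, 19^16≡33, 19^32≡16, 19^64≡34, 19^128≡9, 19^256≡7, 19^512≡12.
Since 582 = 2 + 4 + 64 + 512 in binary, 19^582 ≡ 28·7·34·12 ≡ 11 (mod 37).

11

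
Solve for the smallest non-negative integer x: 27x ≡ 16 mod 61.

39

The inverse of 27 mod 61 is 52 (since 27·52 = 1404 ≡ 1).
So x ≡ 52·16 = 832 ≡ 39 (mod 61).
Check: 27·39 = 1053 = 17·61 + 16.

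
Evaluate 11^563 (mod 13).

Square-and-reduce mod 13: 11^1≡11, 11^2≡4, 11^4≡3, 11^8≡9, 11^16≡3, 11^32≡9, 11^64≡3, 11^128≡9, 11^256≡3, 11^512≡9.
Since 563 = 1 + 2 + 16 + 32 + 512 in binary, 11^563 ≡ 11·4·3·9·9 ≡ 6 (mod 13).

6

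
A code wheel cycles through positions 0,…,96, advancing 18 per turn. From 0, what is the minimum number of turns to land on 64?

79

The inverse of 18 mod 97 is 27 (since 18·27 = 486 ≡ 1).
So x ≡ 27·64 = 1728 ≡ 79 (mod 97).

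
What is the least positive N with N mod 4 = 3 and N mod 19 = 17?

Since 19·3 ≡ 1 (mod 4), take x = 17 + 19·((3−17)·3 mod 4) = 17 + 19·2 = 55.
Check: 55 mod 4 = 3, 55 mod 19 = 17.

55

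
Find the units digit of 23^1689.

3

Powers of 3 mod 10 repeat with period 4: 3, 9, 7, 1.
1689 leaves remainder 1 on division by 4, so 23^1689 ends in 3.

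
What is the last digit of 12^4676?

Last digits of 2^n: 2, 4, 8, 6 (period 4).
4676 leaves remainder 0 on division by 4, so 12^4676 ends in 6.

6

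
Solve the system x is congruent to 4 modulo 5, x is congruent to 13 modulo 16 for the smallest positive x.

Since 16·1 ≡ 1 (mod 5), take x = 13 + 16·((4−13)·1 mod 5) = 13 + 16·1 = 29.
Check: 29 mod 5 = 4, 29 mod 16 = 13.

29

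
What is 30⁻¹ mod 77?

18

30·18 = 540 = 7·77 + 1, so 30⁻¹ ≡ 18 (mod 77).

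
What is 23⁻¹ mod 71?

71 = 3·23 + 2
23 = 11·2 + 1
2 = 2·1 + 0
Back-substituting gives 23·34 ≡ 1 (mod 71).

34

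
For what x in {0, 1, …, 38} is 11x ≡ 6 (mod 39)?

The inverse of 11 mod 39 is 32 (since 11·32 = 352 ≡ 1).
Multiplying both sides by 32: x ≡ 32·6 = 192 ≡ 36 (mod 39).

36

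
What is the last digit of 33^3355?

7

The units digit of 33^n cycles with period 4: 3, 9, 7, 1, …
3355 mod 4 = 3, so the last digit matches 3^3 = 7.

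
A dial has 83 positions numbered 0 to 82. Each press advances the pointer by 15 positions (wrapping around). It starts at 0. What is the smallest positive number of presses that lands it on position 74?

The inverse of 15 mod 83 is 72 (since 15·72 = 1080 ≡ 1).
So x ≡ 72·74 = 5328 ≡ 16 (mod 83).

16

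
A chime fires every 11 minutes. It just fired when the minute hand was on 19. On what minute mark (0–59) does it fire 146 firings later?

5

146·11 = 1606.
1606 mod 60 = 46 (since 26·60 = 1560).
(19 + 46) mod 60 = 5.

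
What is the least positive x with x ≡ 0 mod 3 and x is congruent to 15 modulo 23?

Since 23·2 ≡ 1 (mod 3), take x = 15 + 23·((0−15)·2 mod 3) = 15 + 23·0 = 15.
Check: 15 mod 3 = 0, 15 mod 23 = 15.

15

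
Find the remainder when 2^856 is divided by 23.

Successive squares of 2 mod 23: 2^1≡2, 2^2≡4, 2^4≡16, 2^8≡3, 2^16≡9, 2^32≡12, 2^64≡6, 2^128≡13, 2^256≡8, 2^512≡18.
856 = 8 + 16 + 64 + 256 + 512, so 2^856 ≡ 3·9·6·8·18 ≡ 6 (mod 23).

6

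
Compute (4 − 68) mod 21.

20

68 mod 21 = 5 (since 3·21 = 63).
(4 − 5) mod 21 = 20.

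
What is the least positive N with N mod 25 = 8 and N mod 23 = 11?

Since 23·12 ≡ 1 (mod 25), take x = 11 + 23·((8−11)·12 mod 25) = 11 + 23·14 = 333.
Check: 333 mod 25 = 8, 333 mod 23 = 11.

333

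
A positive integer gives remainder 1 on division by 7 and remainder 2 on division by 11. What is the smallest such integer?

Since 11·2 ≡ 1 (mod 7), take x = 2 + 11·((1−2)·2 mod 7) = 2 + 11·5 = 57.
Check: 57 mod 7 = 1, 57 mod 11 = 2.

57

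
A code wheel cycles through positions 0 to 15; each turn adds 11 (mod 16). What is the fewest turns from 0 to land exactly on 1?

3

11·3 = 33 = 2·16 + 1, so 11⁻¹ ≡ 3 (mod 16).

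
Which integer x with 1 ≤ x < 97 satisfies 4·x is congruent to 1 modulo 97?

4·73 = 292 = 3·97 + 1, so 4⁻¹ ≡ 73 (mod 97).

73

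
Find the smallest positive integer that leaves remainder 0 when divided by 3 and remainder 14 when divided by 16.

Since 16·1 ≡ 1 (mod 3), take x = 14 + 16·((0−14)·1 mod 3) = 14 + 16·1 = 30.
Check: 30 mod 3 = 0, 30 mod 16 = 14.

30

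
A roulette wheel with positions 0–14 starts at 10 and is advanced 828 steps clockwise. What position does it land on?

13

828 mod 15 = 3 (since 55·15 = 825).
(10 + 3) mod 15 = 13.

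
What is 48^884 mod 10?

Last digits of 8^n: 8, 4, 2, 6 (period 4).
884 leaves remainder 0 on division by 4, so 48^884 ends in 6.

6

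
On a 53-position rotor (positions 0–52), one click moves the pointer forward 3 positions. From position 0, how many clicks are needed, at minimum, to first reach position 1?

18

53 = 17·3 + 2
3 = 1·2 + 1
2 = 2·1 + 0
Back-substituting gives 3·18 ≡ 1 (mod 53).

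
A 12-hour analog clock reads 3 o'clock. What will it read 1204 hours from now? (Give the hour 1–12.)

1204 − 100·12 = 4, so 1204 ≡ 4 (mod 12).
3 + 4 → 7 on a 12-hour dial.

7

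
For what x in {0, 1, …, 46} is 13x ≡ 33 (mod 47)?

The inverse of 13 mod 47 is 29 (since 13·29 = 377 ≡ 1).
So x ≡ 29·33 = 957 ≡ 17 (mod 47).

17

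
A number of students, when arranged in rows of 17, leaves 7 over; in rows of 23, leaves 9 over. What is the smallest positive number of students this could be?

x ≡ 7 (mod 17) gives x ∈ {7, 24, 41, 58, 75, 92, 109, 126, …}.
The first of these with x mod 23 = 9 is 262.

262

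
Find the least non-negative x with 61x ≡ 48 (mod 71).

61⁻¹ ≡ 7 (mod 71) because 61·7 = 427 = 6·71 + 1.
So x ≡ 7·48 = 336 ≡ 52 (mod 71).

52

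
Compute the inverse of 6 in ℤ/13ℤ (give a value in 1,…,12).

11

6·11 = 66 = 5·13 + 1, so 6⁻¹ ≡ 11 (mod 13).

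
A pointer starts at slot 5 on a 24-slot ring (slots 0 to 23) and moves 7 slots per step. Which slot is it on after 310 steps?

15

310·7 = 2170.
Dividing 2170 by 24 gives quotient 90 and remainder 10.
(5 + 10) mod 24 = 15.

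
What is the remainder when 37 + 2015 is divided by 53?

38

2015 − 38·53 = 1, so 2015 ≡ 1 (mod 53).
(37 + 1) mod 53 = 38.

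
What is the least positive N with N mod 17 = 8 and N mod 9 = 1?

Since 9·2 ≡ 1 (mod 17), take x = 1 + 9·((8−1)·2 mod 17) = 1 + 9·14 = 127.
Check: 127 mod 17 = 8, 127 mod 9 = 1.

127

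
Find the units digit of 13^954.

9

Last digits of 3^n: 3, 9, 7, 1 (period 4).
954 mod 4 = 2, so the last digit matches 3^2 = 9.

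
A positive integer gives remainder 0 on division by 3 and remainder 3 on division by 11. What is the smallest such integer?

3

Since 11·2 ≡ 1 (mod 3), take x = 3 + 11·((0−3)·2 mod 3) = 3 + 11·0 = 3.
Check: 3 mod 3 = 0, 3 mod 11 = 3.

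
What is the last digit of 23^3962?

9

Powers of 3 mod 10 repeat with period 4: 3, 9, 7, 1.
3962 mod 4 = 2, so the last digit matches 3^2 = 9.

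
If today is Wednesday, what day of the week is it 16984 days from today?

Friday

Dividing 16984 by 7 gives quotient 2426 and remainder 2.
Wednesday + 2 days → Friday.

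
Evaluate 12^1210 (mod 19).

7

Successive squares of 12 mod 19: 12^1≡12, 12^2≡11, 12^4≡7, 12^8≡11, 12^16≡7, 12^32≡11, 12^64≡7, 12^128≡11, 12^256≡7, 12^512≡11, 12^1024≡7.
1210 = 2 + 8 + 16 + 32 + 128 + 1024, so 12^1210 ≡ 11·11·7·11·11·7 ≡ 7 (mod 19).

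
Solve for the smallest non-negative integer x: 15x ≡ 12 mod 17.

The inverse of 15 mod 17 is 8 (since 15·8 = 120 ≡ 1).
So x ≡ 8·12 = 96 ≡ 11 (mod 17).
Check: 15·11 = 165 = 9·17 + 12.

11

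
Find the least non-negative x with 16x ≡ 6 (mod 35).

16⁻¹ ≡ 11 (mod 35) because 16·11 = 176 = 5·35 + 1.
Multiplying both sides by 11: x ≡ 11·6 = 66 ≡ 31 (mod 35).

31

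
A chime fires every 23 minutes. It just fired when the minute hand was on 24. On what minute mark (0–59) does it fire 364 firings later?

364·23 = 8372.
8372 mod 60 = 32 (since 139·60 = 8340).
(24 + 32) mod 60 = 56.

56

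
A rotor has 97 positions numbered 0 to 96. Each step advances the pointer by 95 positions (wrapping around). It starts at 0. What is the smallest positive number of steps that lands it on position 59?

19

The inverse of 95 mod 97 is 48 (since 95·48 = 4560 ≡ 1).
So x ≡ 48·59 = 2832 ≡ 19 (mod 97).
Check: 95·19 = 1805 = 18·97 + 59.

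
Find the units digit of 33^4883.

Powers of 3 mod 10 repeat with period 4: 3, 9, 7, 1.
4883 mod 4 = 3, so the last digit matches 3^3 = 7.

7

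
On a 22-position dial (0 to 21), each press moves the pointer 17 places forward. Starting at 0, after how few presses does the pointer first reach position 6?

12

17⁻¹ ≡ 13 (mod 22) because 17·13 = 221 = 10·22 + 1.
Multiplying both sides by 13: x ≡ 13·6 = 78 ≡ 12 (mod 22).
Check: 17·12 = 204 = 9·22 + 6.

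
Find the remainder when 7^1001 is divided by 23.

22

By repeated squaring mod 23: 7^1≡7, 7^2≡3, 7^4≡9, 7^8≡12, 7^16≡6, 7^32≡13, 7^64≡8, 7^128≡18, 7^256≡2, 7^512≡4.
Since 1001 = 1 + 8 + 32 + 64 + 128 + 256 + 512 in binary, 7^1001 ≡ 7·12·13·8·18·2·4 ≡ 22 (mod 23).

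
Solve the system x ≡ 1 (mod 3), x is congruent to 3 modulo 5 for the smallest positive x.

13

x ≡ 1 (mod 3) gives x ∈ {1, 4, 7, 10, 13}.
The first of these with x mod 5 = 3 is 13.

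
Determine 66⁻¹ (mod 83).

83 = 1·66 + 17
66 = 3·17 + 15
17 = 1·15 + 2
15 = 7·2 + 1
2 = 2·1 + 0
Back-substituting gives 66·39 ≡ 1 (mod 83).

39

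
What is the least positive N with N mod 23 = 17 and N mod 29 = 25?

Since 29·4 ≡ 1 (mod 23), take x = 25 + 29·((17−25)·4 mod 23) = 25 + 29·14 = 431.
Check: 431 mod 23 = 17, 431 mod 29 = 25.

431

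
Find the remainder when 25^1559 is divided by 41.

By repeated squaring mod 41: 25^1≡25, 25^2≡10, 25^4≡18, 25^8≡37, 25^16≡16, 25^32≡10, 25^64≡18, 25^128≡37, 25^256≡16, 25^512≡10, 25^1024≡18.
Since 1559 = 1 + 2 + 4 + 16 + 512 + 1024 in binary, 25^1559 ≡ 25·10·18·16·10·18 ≡ 23 (mod 41).

23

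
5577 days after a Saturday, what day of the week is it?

5577 − 796·7 = 5, so 5577 ≡ 5 (mod 7).
Saturday + 5 days → Thursday.

Thursday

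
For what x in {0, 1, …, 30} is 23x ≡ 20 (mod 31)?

13

The inverse of 23 mod 31 is 27 (since 23·27 = 621 ≡ 1).
So x ≡ 27·20 = 540 ≡ 13 (mod 31).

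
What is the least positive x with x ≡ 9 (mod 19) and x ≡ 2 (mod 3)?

x ≡ 2 (mod 3) gives x ∈ {2, 5, 8, 11, 14, 17, 20, 23, …}.
The first of these with x mod 19 = 9 is 47.

47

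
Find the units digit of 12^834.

4

Powers of 2 mod 10 repeat with period 4: 2, 4, 8, 6.
834 mod 4 = 2, so the last digit matches 2^2 = 4.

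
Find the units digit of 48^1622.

4

The units digit of 48^n cycles with period 4: 8, 4, 2, 6, …
1622 mod 4 = 2, so the last digit matches 8^2 = 4.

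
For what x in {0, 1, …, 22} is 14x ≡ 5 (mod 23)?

The inverse of 14 mod 23 is 5 (since 14·5 = 70 ≡ 1).
So x ≡ 5·5 = 25 ≡ 2 (mod 23).
Check: 14·2 = 28 = 1·23 + 5.

2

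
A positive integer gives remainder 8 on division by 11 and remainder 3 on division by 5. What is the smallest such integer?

8

x ≡ 3 (mod 5) gives x ∈ {3, 8}.
The first of these with x mod 11 = 8 is 8.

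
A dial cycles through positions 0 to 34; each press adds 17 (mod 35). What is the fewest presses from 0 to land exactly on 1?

17·33 = 561 = 16·35 + 1, so 17⁻¹ ≡ 33 (mod 35).

33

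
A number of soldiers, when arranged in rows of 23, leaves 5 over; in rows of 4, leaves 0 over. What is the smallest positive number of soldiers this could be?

28

x ≡ 0 (mod 4) gives x ∈ {0, 4, 8, 12, 16, 20, 24, 28}.
The first of these with x mod 23 = 5 is 28.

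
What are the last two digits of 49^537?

49

Square-and-reduce mod 100: 49^1≡49, 49^2≡1, 49^4≡1, 49^8≡1, 49^16≡1, 49^32≡1, 49^64≡1, 49^128≡1, 49^256≡1, 49^512≡1.
Since 537 = 1 + 8 + 16 + 512 in binary, 49^537 ≡ 49·1·1·1 ≡ 49 (mod 100).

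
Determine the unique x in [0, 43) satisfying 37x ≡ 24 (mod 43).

The inverse of 37 mod 43 is 7 (since 37·7 = 259 ≡ 1).
So x ≡ 7·24 = 168 ≡ 39 (mod 43).

39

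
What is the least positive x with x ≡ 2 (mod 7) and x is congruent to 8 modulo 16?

x ≡ 2 (mod 7) gives x ∈ {2, 9, 16, 23, 30, 37, 44, 51, …}.
The first of these with x mod 16 = 8 is 72.

72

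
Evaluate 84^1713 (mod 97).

67

By repeated squaring mod 97: 84^1≡84, 84^2≡72, 84^4≡43, 84^8≡6, 84^16≡36, 84^32≡35, 84^64≡61, 84^128≡35, 84^256≡61, 84^512≡35, 84^1024≡61.
Since 1713 = 1 + 16 + 32 + 128 + 512 + 1024 in binary, 84^1713 ≡ 84·36·35·35·35·61 ≡ 67 (mod 97).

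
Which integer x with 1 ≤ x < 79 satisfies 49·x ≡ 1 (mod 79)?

50

49·50 = 2450 = 31·79 + 1, so 49⁻¹ ≡ 50 (mod 79).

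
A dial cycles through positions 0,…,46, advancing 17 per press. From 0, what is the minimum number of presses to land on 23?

29

The inverse of 17 mod 47 is 36 (since 17·36 = 612 ≡ 1).
Multiplying both sides by 36: x ≡ 36·23 = 828 ≡ 29 (mod 47).
Check: 17·29 = 493 = 10·47 + 23.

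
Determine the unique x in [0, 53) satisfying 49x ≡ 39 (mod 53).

The inverse of 49 mod 53 is 13 (since 49·13 = 637 ≡ 1).
Multiplying both sides by 13: x ≡ 13·39 = 507 ≡ 30 (mod 53).

30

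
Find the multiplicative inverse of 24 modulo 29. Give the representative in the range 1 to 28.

23

29 = 1·24 + 5
24 = 4·5 + 4
5 = 1·4 + 1
4 = 4·1 + 0
Back-substituting gives 24·23 ≡ 1 (mod 29).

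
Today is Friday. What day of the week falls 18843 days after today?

Dividing 18843 by 7 gives quotient 2691 and remainder 6.
Friday + 6 days → Thursday.

Thursday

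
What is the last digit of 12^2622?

4

The units digit of 12^n cycles with period 4: 2, 4, 8, 6, …
2622 leaves remainder 2 on division by 4, so 12^2622 ends in 4.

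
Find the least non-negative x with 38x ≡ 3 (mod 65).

36

38⁻¹ ≡ 12 (mod 65) because 38·12 = 456 = 7·65 + 1.
So x ≡ 12·3 = 36 ≡ 36 (mod 65).
Check: 38·36 = 1368 = 21·65 + 3.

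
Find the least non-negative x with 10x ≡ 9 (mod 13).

The inverse of 10 mod 13 is 4 (since 10·4 = 40 ≡ 1).
Multiplying both sides by 4: x ≡ 4·9 = 36 ≡ 10 (mod 13).
Check: 10·10 = 100 = 7·13 + 9.

10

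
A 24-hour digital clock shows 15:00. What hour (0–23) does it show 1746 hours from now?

Dividing 1746 by 24 gives quotient 72 and remainder 18.
(15 + 18) mod 24 = 9.

9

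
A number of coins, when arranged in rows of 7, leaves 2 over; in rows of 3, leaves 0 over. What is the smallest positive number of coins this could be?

9

x ≡ 0 (mod 3) gives x ∈ {0, 3, 6, 9}.
The first of these with x mod 7 = 2 is 9.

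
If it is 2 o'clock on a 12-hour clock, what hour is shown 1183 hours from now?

9

Dividing 1183 by 12 gives quotient 98 and remainder 7.
2 + 7 → 9 on a 12-hour dial.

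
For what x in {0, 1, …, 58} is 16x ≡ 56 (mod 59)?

The inverse of 16 mod 59 is 48 (since 16·48 = 768 ≡ 1).
So x ≡ 48·56 = 2688 ≡ 33 (mod 59).

33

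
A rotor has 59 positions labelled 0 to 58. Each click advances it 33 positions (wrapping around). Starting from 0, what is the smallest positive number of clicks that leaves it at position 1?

59 = 1·33 + 26
33 = 1·26 + 7
26 = 3·7 + 5
7 = 1·5 + 2
5 = 2·2 + 1
2 = 2·1 + 0
Back-substituting gives 33·34 ≡ 1 (mod 59).

34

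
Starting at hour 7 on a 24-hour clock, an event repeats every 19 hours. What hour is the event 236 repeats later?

3

236·19 = 4484.
4484 mod 24 = 20 (since 186·24 = 4464).
(7 + 20) mod 24 = 3.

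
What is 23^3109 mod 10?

The units digit of 23^n cycles with period 4: 3, 9, 7, 1, …
3109 leaves remainder 1 on division by 4, so 23^3109 ends in 3.

3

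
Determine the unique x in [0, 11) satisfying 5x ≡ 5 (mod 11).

The inverse of 5 mod 11 is 9 (since 5·9 = 45 ≡ 1).
Multiplying both sides by 9: x ≡ 9·5 = 45 ≡ 1 (mod 11).
Check: 5·1 = 5 = 0·11 + 5.

1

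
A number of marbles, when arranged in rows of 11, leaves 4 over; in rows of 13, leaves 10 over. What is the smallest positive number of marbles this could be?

x ≡ 4 (mod 11) gives x ∈ {4, 15, 26, 37, 48, 59, 70, 81, …}.
The first of these with x mod 13 = 10 is 114.

114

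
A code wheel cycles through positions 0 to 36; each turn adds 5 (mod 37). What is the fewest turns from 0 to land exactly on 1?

5·15 = 75 = 2·37 + 1, so 5⁻¹ ≡ 15 (mod 37).

15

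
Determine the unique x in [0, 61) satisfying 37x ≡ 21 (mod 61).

The inverse of 37 mod 61 is 33 (since 37·33 = 1221 ≡ 1).
So x ≡ 33·21 = 693 ≡ 22 (mod 61).

22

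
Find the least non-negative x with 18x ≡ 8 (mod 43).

10

18⁻¹ ≡ 12 (mod 43) because 18·12 = 216 = 5·43 + 1.
So x ≡ 12·8 = 96 ≡ 10 (mod 43).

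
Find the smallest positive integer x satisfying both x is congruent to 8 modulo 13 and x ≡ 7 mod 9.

x ≡ 7 (mod 9) gives x ∈ {7, 16, 25, 34}.
The first of these with x mod 13 = 8 is 34.

34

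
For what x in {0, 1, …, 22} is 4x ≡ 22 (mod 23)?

The inverse of 4 mod 23 is 6 (since 4·6 = 24 ≡ 1).
Multiplying both sides by 6: x ≡ 6·22 = 132 ≡ 17 (mod 23).

17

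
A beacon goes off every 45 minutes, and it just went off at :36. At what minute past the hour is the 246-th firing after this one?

246·45 = 11070.
Dividing 11070 by 60 gives quotient 184 and remainder 30.
(36 + 30) mod 60 = 6.

6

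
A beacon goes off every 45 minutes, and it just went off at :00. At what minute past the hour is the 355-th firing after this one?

15

355·45 = 15975.
15975 − 266·60 = 15, so 15975 ≡ 15 (mod 60).
(0 + 15) mod 60 = 15.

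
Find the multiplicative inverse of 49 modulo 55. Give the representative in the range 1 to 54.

49·9 = 441 = 8·55 + 1, so 49⁻¹ ≡ 9 (mod 55).

9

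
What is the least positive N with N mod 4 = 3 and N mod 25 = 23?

23

Since 25·1 ≡ 1 (mod 4), take x = 23 + 25·((3−23)·1 mod 4) = 23 + 25·0 = 23.
Check: 23 mod 4 = 3, 23 mod 25 = 23.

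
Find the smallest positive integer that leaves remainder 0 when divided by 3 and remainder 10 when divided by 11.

21

x ≡ 0 (mod 3) gives x ∈ {0, 3, 6, 9, 12, 15, 18, 21}.
The first of these with x mod 11 = 10 is 21.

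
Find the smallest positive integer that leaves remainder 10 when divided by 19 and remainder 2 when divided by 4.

x ≡ 2 (mod 4) gives x ∈ {2, 6, 10}.
The first of these with x mod 19 = 10 is 10.

10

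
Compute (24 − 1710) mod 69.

Dividing 1710 by 69 gives quotient 24 and remainder 54.
(24 − 54) mod 69 = 39.

39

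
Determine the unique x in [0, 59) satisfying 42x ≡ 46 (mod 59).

32

The inverse of 42 mod 59 is 52 (since 42·52 = 2184 ≡ 1).
So x ≡ 52·46 = 2392 ≡ 32 (mod 59).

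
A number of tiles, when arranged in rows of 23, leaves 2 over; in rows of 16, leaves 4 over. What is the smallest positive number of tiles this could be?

x ≡ 4 (mod 16) gives x ∈ {4, 20, 36, 52, 68, 84, 100, 116, …}.
The first of these with x mod 23 = 2 is 324.

324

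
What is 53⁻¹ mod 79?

53·3 = 159 = 2·79 + 1, so 53⁻¹ ≡ 3 (mod 79).

3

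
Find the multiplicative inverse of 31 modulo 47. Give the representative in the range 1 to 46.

31·44 = 1364 = 29·47 + 1, so 31⁻¹ ≡ 44 (mod 47).

44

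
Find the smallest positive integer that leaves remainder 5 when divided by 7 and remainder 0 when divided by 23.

138

Since 23·4 ≡ 1 (mod 7), take x = 0 + 23·((5−0)·4 mod 7) = 0 + 23·6 = 138.
Check: 138 mod 7 = 5, 138 mod 23 = 0.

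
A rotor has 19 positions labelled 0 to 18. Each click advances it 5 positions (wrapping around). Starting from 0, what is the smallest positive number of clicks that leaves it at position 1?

4

19 = 3·5 + 4
5 = 1·4 + 1
4 = 4·1 + 0
Back-substituting gives 5·4 ≡ 1 (mod 19).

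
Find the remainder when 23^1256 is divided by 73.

16

Successive squares of 23 mod 73: 23^1≡23, 23^2≡18, 23^4≡32, 23^8≡2, 23^16≡4, 23^32≡16, 23^64≡37, 23^128≡55, 23^256≡32, 23^512≡2, 23^1024≡4.
Since 1256 = 8 + 32 + 64 + 128 + 1024 in binary, 23^1256 ≡ 2·16·37·55·4 ≡ 16 (mod 73).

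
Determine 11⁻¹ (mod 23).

21

23 = 2·11 + 1
11 = 11·1 + 0
Back-substituting gives 11·21 ≡ 1 (mod 23).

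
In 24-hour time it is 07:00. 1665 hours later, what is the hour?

16

1665 mod 24 = 9 (since 69·24 = 1656).
(7 + 9) mod 24 = 16.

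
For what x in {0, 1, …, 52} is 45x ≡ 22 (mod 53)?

The inverse of 45 mod 53 is 33 (since 45·33 = 1485 ≡ 1).
Multiplying both sides by 33: x ≡ 33·22 = 726 ≡ 37 (mod 53).

37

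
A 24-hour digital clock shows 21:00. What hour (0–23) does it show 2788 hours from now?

2788 = 116·24 + 4, so 2788 mod 24 = 4.
(21 + 4) mod 24 = 1.

1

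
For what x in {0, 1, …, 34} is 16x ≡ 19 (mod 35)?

The inverse of 16 mod 35 is 11 (since 16·11 = 176 ≡ 1).
Multiplying both sides by 11: x ≡ 11·19 = 209 ≡ 34 (mod 35).

34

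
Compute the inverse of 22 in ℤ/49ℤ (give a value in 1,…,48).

22·29 = 638 = 13·49 + 1, so 22⁻¹ ≡ 29 (mod 49).

29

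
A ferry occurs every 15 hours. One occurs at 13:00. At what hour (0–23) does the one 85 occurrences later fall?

85·15 = 1275.
1275 mod 24 = 3 (since 53·24 = 1272).
(13 + 3) mod 24 = 16.

16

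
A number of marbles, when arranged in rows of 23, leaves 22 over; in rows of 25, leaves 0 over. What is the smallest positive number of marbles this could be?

x ≡ 22 (mod 23) gives x ∈ {22, 45, 68, 91, 114, 137, 160, 183, …}.
The first of these with x mod 25 = 0 is 275.

275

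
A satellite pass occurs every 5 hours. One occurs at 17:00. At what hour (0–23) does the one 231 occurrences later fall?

231·5 = 1155.
1155 − 48·24 = 3, so 1155 ≡ 3 (mod 24).
(17 + 3) mod 24 = 20.

20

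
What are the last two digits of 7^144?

01

By repeated squaring mod 100: 7^1≡7, 7^2≡49, 7^4≡1, 7^8≡1, 7^16≡1, 7^32≡1, 7^64≡1, 7^128≡1.
Since 144 = 16 + 128 in binary, 7^144 ≡ 1·1 ≡ 1 (mod 100).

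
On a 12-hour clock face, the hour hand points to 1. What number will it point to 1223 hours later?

12

1223 mod 12 = 11 (since 101·12 = 1212).
1 + 11 → 12 on a 12-hour dial.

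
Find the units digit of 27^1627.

Powers of 7 mod 10 repeat with period 4: 7, 9, 3, 1.
1627 leaves remainder 3 on division by 4, so 27^1627 ends in 3.

3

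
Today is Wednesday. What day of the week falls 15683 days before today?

Dividing 15683 by 7 gives quotient 2240 and remainder 3.
Wednesday − 3 days → Sunday.

Sunday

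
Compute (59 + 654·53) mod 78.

11

654·53 = 34662.
Dividing 34662 by 78 gives quotient 444 and remainder 30.
(59 + 30) mod 78 = 11.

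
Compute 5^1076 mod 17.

By repeated squaring mod 17: 5^1≡5, 5^2≡8, 5^4≡13, 5^8≡16, 5^16≡1, 5^32≡1, 5^64≡1, 5^128≡1, 5^256≡1, 5^512≡1, 5^1024≡1.
Since 1076 = 4 + 16 + 32 + 1024 in binary, 5^1076 ≡ 13·1·1·1 ≡ 13 (mod 17).

13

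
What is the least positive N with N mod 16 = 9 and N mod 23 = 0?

345

x ≡ 9 (mod 16) gives x ∈ {9, 25, 41, 57, 73, 89, 105, 121, …}.
The first of these with x mod 23 = 0 is 345.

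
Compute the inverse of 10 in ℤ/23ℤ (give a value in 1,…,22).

7

10·7 = 70 = 3·23 + 1, so 10⁻¹ ≡ 7 (mod 23).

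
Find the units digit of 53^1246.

9

The units digit of 53^n cycles with period 4: 3, 9, 7, 1, …
1246 mod 4 = 2, so the last digit matches 3^2 = 9.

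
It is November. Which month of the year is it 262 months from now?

262 mod 12 = 10 (since 21·12 = 252).
November + 10 months → September.

September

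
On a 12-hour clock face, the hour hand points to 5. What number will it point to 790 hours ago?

790 mod 12 = 10 (since 65·12 = 780).
5 − 10 → 7 on a 12-hour dial.

7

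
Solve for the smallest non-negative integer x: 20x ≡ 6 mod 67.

The inverse of 20 mod 67 is 57 (since 20·57 = 1140 ≡ 1).
Multiplying both sides by 57: x ≡ 57·6 = 342 ≡ 7 (mod 67).

7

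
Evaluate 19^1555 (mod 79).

By repeated squaring mod 79: 19^1≡19, 19^2≡45, 19^4≡50, 19^8≡51, 19^16≡73, 19^32≡36, 19^64≡32, 19^128≡76, 19^256≡9, 19^512≡2, 19^1024≡4.
Since 1555 = 1 + 2 + 16 + 512 + 1024 in binary, 19^1555 ≡ 19·45·73·2·4 ≡ 40 (mod 79).

40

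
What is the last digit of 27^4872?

1

The units digit of 27^n cycles with period 4: 7, 9, 3, 1, …
4872 mod 4 = 0, so the last digit matches 7^4 = 1.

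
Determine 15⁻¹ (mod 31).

29

15·29 = 435 = 14·31 + 1, so 15⁻¹ ≡ 29 (mod 31).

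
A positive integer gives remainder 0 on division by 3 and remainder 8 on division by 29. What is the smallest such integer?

Since 29·2 ≡ 1 (mod 3), take x = 8 + 29·((0−8)·2 mod 3) = 8 + 29·2 = 66.
Check: 66 mod 3 = 0, 66 mod 29 = 8.

66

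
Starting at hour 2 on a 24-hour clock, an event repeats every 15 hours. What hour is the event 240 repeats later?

240·15 = 3600.
3600 mod 24 = 0 (since 150·24 = 3600).
(2 + 0) mod 24 = 2.

2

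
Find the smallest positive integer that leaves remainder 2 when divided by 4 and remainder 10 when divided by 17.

x ≡ 2 (mod 4) gives x ∈ {2, 6, 10}.
The first of these with x mod 17 = 10 is 10.

10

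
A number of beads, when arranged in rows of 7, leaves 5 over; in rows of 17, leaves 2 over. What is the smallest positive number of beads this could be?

x ≡ 5 (mod 7) gives x ∈ {5, 12, 19}.
The first of these with x mod 17 = 2 is 19.

19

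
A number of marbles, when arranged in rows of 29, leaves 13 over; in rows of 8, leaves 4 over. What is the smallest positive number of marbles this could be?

x ≡ 4 (mod 8) gives x ∈ {4, 12, 20, 28, 36, 44, 52, 60, …}.
The first of these with x mod 29 = 13 is 100.

100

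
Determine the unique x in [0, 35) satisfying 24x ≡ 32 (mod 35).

24⁻¹ ≡ 19 (mod 35) because 24·19 = 456 = 13·35 + 1.
Multiplying both sides by 19: x ≡ 19·32 = 608 ≡ 13 (mod 35).

13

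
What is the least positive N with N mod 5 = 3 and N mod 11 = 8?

Since 11·1 ≡ 1 (mod 5), take x = 8 + 11·((3−8)·1 mod 5) = 8 + 11·0 = 8.
Check: 8 mod 5 = 3, 8 mod 11 = 8.

8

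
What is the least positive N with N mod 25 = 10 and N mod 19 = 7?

Since 19·4 ≡ 1 (mod 25), take x = 7 + 19·((10−7)·4 mod 25) = 7 + 19·12 = 235.
Check: 235 mod 25 = 10, 235 mod 19 = 7.

235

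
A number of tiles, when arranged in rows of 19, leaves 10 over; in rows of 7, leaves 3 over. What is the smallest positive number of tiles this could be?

10

Since 7·11 ≡ 1 (mod 19), take x = 3 + 7·((10−3)·11 mod 19) = 3 + 7·1 = 10.
Check: 10 mod 19 = 10, 10 mod 7 = 3.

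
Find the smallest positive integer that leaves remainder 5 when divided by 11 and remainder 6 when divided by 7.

x ≡ 6 (mod 7) gives x ∈ {6, 13, 20, 27}.
The first of these with x mod 11 = 5 is 27.

27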